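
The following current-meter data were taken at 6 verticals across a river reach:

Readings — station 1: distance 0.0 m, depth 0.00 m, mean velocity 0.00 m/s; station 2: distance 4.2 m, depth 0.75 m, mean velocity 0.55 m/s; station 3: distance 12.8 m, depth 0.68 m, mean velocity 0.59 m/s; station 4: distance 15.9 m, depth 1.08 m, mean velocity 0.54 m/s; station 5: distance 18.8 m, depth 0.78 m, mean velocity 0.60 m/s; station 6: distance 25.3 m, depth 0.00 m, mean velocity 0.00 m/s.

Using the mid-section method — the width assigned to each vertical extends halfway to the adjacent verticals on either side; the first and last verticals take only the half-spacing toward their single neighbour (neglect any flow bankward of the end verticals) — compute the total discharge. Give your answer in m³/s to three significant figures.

w_2 = (12.8 − 0.0)/2 = 6.4 m; q_2 = 0.55 × 0.75 × 6.4 = 2.640 m³/s
w_3 = (15.9 − 4.2)/2 = 5.85 m; q_3 = 0.59 × 0.68 × 5.85 = 2.347 m³/s
w_4 = (18.8 − 12.8)/2 = 3 m; q_4 = 0.54 × 1.08 × 3 = 1.750 m³/s
w_5 = (25.3 − 15.9)/2 = 4.7 m; q_5 = 0.60 × 0.78 × 4.7 = 2.200 m³/s
Stations 1, 6 contribute zero (depth or velocity is 0).
Q = Σ qᵢ = 8.936 m³/s

8.94 m³/s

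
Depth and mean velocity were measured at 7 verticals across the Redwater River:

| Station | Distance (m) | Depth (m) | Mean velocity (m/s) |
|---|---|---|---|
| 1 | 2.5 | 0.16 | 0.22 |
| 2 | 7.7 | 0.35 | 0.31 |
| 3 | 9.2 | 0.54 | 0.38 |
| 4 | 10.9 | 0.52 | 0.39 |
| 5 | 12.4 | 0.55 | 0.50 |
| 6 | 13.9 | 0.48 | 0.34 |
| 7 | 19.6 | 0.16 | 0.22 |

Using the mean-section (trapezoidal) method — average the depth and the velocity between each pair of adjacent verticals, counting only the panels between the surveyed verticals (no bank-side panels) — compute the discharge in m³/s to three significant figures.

Panel 1-2: Δb = 5.2 m, d̄ = (0.16+0.35)/2 = 0.255, v̄ = (0.22+0.31)/2 = 0.265 → q = 5.2×0.255×0.265 = 0.3514 m³/s
Panel 2-3: Δb = 1.5 m, d̄ = (0.35+0.54)/2 = 0.445, v̄ = (0.31+0.38)/2 = 0.345 → q = 1.5×0.445×0.345 = 0.2303 m³/s
Panel 3-4: Δb = 1.7 m, d̄ = (0.54+0.52)/2 = 0.53, v̄ = (0.38+0.39)/2 = 0.385 → q = 1.7×0.53×0.385 = 0.3469 m³/s
Panel 4-5: Δb = 1.5 m, d̄ = (0.52+0.55)/2 = 0.535, v̄ = (0.39+0.50)/2 = 0.445 → q = 1.5×0.535×0.445 = 0.3571 m³/s
Panel 5-6: Δb = 1.5 m, d̄ = (0.55+0.48)/2 = 0.515, v̄ = (0.50+0.34)/2 = 0.42 → q = 1.5×0.515×0.42 = 0.3245 m³/s
Panel 6-7: Δb = 5.7 m, d̄ = (0.48+0.16)/2 = 0.32, v̄ = (0.34+0.22)/2 = 0.28 → q = 5.7×0.32×0.28 = 0.5107 m³/s
Q = Σ q = 2.121 m³/s

2.12 m³/s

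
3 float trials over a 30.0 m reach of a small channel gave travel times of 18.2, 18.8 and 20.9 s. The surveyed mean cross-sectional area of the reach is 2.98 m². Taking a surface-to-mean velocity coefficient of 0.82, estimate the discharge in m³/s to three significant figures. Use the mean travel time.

t̄ = (18.2 + 18.8 + 20.9) / 3 = 19.3 s
v_surface = L / t̄ = 30.0 / 19.3 = 1.554 m/s
v_mean = 0.82 × 1.554 = 1.275 m/s
Q = A × v_mean = 2.98 × 1.275 = 3.798 m³/s

3.80 m³/s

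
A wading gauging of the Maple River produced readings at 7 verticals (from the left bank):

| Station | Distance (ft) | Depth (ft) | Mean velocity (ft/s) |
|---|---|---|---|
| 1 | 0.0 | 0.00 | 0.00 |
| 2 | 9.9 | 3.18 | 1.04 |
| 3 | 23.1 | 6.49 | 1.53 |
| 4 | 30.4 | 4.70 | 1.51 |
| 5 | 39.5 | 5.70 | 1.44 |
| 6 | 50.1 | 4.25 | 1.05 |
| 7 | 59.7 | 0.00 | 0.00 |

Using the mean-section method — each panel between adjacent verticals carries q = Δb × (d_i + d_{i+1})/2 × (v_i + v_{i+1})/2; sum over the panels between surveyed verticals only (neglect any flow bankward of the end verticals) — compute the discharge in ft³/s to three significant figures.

Panel 1-2: Δb = 9.9 ft, d̄ = (0.00+3.18)/2 = 1.59, v̄ = (0.00+1.04)/2 = 0.52 → q = 9.9×1.59×0.52 = 8.185 ft³/s
Panel 2-3: Δb = 13.2 ft, d̄ = (3.18+6.49)/2 = 4.835, v̄ = (1.04+1.53)/2 = 1.285 → q = 13.2×4.835×1.285 = 82.01 ft³/s
Panel 3-4: Δb = 7.3 ft, d̄ = (6.49+4.70)/2 = 5.595, v̄ = (1.53+1.51)/2 = 1.52 → q = 7.3×5.595×1.52 = 62.08 ft³/s
Panel 4-5: Δb = 9.1 ft, d̄ = (4.70+5.70)/2 = 5.2, v̄ = (1.51+1.44)/2 = 1.475 → q = 9.1×5.2×1.475 = 69.80 ft³/s
Panel 5-6: Δb = 10.6 ft, d̄ = (5.70+4.25)/2 = 4.975, v̄ = (1.44+1.05)/2 = 1.245 → q = 10.6×4.975×1.245 = 65.66 ft³/s
Panel 6-7: Δb = 9.6 ft, d̄ = (4.25+0.00)/2 = 2.125, v̄ = (1.05+0.00)/2 = 0.525 → q = 9.6×2.125×0.525 = 10.71 ft³/s
Q = Σ q = 298.4 ft³/s

298 ft³/s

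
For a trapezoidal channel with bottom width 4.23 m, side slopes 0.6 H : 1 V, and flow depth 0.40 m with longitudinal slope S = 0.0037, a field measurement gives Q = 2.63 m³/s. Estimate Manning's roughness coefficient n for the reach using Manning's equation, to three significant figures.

0.0204

A = (b + z·y)·y = (4.23 + 0.6×0.40)×0.40 = 1.788 m²
P = b + 2y√(1+z²) = 4.23 + 2×0.40×√(1+0.6²) = 5.163 m
R = A/P = 1.788/5.163 = 0.3463 m
n = (1/Q)·A·R^(2/3)·S^(1/2) = (1/2.63) × 1.788 × 0.4932 × 0.06083 = 0.02039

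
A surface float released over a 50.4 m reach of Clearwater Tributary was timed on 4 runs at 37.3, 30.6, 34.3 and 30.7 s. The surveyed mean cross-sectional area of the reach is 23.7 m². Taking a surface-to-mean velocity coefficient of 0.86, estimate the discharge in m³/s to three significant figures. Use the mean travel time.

t̄ = (37.3 + 30.6 + 34.3 + 30.7) / 4 = 33.225 s
v_surface = L / t̄ = 50.4 / 33.225 = 1.517 m/s
v_mean = 0.86 × 1.517 = 1.305 m/s
Q = A × v_mean = 23.7 × 1.305 = 30.92 m³/s

30.9 m³/s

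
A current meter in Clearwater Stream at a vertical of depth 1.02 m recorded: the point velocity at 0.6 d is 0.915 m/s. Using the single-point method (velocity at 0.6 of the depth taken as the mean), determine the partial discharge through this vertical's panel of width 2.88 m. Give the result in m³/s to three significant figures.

v̄ = v₀.₆ = 0.915 m/s
q = v̄ × d × w = 0.9150 × 1.02 × 2.88 = 2.688 m³/s

2.69 m³/s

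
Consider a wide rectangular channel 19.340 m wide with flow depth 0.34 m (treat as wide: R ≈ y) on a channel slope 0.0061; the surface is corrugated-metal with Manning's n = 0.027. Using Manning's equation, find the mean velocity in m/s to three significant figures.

A = b·y = 19.340 × 0.34 = 6.576 m²
Wide channel: R ≈ y = 0.34 m
Q = (1/n)·A·R^(2/3)·S^(1/2) = (1/0.027) × 6.576 × 0.3400^(2/3) × 0.0061^(1/2) = 9.266 m³/s
V = Q/A = 9.266/6.576 = 1.409 m/s

1.41 m/s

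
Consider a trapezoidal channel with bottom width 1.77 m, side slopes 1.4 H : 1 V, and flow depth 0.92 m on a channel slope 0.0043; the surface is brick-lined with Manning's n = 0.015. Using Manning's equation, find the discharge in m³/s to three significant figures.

A = (b + z·y)·y = (1.77 + 1.4×0.92)×0.92 = 2.813 m²
P = b + 2y√(1+z²) = 1.77 + 2×0.92×√(1+1.4²) = 4.936 m
R = A/P = 2.813/4.936 = 0.5700 m
Q = (1/n)·A·R^(2/3)·S^(1/2) = (1/0.015) × 2.813 × 0.5700^(2/3) × 0.0043^(1/2) = 8.455 m³/s

8.46 m³/s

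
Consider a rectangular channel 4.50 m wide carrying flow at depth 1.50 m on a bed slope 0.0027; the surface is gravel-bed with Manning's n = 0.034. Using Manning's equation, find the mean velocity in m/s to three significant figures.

A = b·y = 4.50 × 1.50 = 6.750 m²
P = b + 2y = 4.50 + 2×1.50 = 7.500 m
R = A/P = 6.750/7.500 = 0.9000 m
Q = (1/n)·A·R^(2/3)·S^(1/2) = (1/0.034) × 6.750 × 0.9000^(2/3) × 0.0027^(1/2) = 9.616 m³/s
V = Q/A = 9.616/6.750 = 1.425 m/s

1.42 m/s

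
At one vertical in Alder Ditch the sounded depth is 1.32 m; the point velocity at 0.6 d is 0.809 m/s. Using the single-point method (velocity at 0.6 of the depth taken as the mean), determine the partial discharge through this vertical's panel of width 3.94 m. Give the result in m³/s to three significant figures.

4.21 m³/s

v̄ = v₀.₆ = 0.809 m/s
q = v̄ × d × w = 0.8090 × 1.32 × 3.94 = 4.207 m³/s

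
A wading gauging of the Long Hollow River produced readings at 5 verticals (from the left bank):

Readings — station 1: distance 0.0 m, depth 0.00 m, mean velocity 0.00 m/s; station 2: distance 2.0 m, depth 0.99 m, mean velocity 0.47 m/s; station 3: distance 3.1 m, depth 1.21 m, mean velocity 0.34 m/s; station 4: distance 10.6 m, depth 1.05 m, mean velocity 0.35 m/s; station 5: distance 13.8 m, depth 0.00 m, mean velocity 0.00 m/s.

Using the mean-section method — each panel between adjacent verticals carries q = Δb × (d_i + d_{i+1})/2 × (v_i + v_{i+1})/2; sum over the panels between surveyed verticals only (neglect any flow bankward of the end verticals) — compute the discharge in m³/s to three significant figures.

Panel 1-2: Δb = 2 m, d̄ = (0.00+0.99)/2 = 0.495, v̄ = (0.00+0.47)/2 = 0.235 → q = 2×0.495×0.235 = 0.2327 m³/s
Panel 2-3: Δb = 1.1 m, d̄ = (0.99+1.21)/2 = 1.1, v̄ = (0.47+0.34)/2 = 0.405 → q = 1.1×1.1×0.405 = 0.4901 m³/s
Panel 3-4: Δb = 7.5 m, d̄ = (1.21+1.05)/2 = 1.13, v̄ = (0.34+0.35)/2 = 0.345 → q = 7.5×1.13×0.345 = 2.924 m³/s
Panel 4-5: Δb = 3.2 m, d̄ = (1.05+0.00)/2 = 0.525, v̄ = (0.35+0.00)/2 = 0.175 → q = 3.2×0.525×0.175 = 0.2940 m³/s
Q = Σ q = 3.941 m³/s

3.94 m³/s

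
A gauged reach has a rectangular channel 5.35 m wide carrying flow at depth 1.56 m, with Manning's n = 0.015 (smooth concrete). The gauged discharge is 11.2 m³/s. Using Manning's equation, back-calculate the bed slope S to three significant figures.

A = b·y = 5.35 × 1.56 = 8.346 m²
P = b + 2y = 5.35 + 2×1.56 = 8.470 m
R = A/P = 8.346/8.470 = 0.9854 m
S = (Q·n / (1·A·R^(2/3)))² = (11.2×0.015 / (1×8.346×0.9902))² = 0.0004132

0.000413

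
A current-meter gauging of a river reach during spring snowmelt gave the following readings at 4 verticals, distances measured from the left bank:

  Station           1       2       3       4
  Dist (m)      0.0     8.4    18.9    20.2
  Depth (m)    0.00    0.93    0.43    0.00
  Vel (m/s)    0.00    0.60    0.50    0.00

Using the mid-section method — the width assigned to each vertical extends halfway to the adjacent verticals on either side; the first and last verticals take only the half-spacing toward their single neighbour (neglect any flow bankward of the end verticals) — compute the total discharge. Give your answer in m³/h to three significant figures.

w_2 = (18.9 − 0.0)/2 = 9.45 m; q_2 = 0.60 × 0.93 × 9.45 = 5.273 m³/s
w_3 = (20.2 − 8.4)/2 = 5.9 m; q_3 = 0.50 × 0.43 × 5.9 = 1.269 m³/s
Stations 1, 4 contribute zero (depth or velocity is 0).
Q = Σ qᵢ = 6.542 m³/s
= 6.542 × 3600 = 23550 m³/h

23500 m³/h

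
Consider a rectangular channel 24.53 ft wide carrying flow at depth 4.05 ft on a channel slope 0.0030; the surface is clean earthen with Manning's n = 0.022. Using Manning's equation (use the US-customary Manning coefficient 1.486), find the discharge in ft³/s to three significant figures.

772 ft³/s

A = b·y = 24.53 × 4.05 = 99.35 ft²
P = b + 2y = 24.53 + 2×4.05 = 32.63 ft
R = A/P = 99.35/32.63 = 3.045 ft
Q = (1.486/n)·A·R^(2/3)·S^(1/2) = (1.486/0.022) × 99.35 × 3.045^(2/3) × 0.0030^(1/2) = 772.1 ft³/s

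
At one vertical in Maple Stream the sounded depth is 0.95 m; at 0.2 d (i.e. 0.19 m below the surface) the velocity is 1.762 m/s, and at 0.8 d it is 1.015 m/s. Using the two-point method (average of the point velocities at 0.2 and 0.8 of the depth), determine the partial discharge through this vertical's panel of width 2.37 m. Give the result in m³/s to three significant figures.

3.13 m³/s

v̄ = (1.762 + 1.015) / 2 = 1.389 m/s
q = v̄ × d × w = 1.389 × 0.95 × 2.37 = 3.126 m³/s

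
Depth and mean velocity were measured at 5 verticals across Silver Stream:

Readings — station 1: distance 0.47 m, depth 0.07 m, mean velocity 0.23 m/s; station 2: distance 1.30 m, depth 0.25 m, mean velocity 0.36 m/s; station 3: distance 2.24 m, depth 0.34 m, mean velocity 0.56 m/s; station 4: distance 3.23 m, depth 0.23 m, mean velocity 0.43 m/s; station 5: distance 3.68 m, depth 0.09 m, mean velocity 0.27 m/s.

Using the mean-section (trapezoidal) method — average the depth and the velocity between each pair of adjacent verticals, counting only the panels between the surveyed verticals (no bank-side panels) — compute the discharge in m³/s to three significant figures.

Panel 1-2: Δb = 0.83 m, d̄ = (0.07+0.25)/2 = 0.16, v̄ = (0.23+0.36)/2 = 0.295 → q = 0.83×0.16×0.295 = 0.03918 m³/s
Panel 2-3: Δb = 0.94 m, d̄ = (0.25+0.34)/2 = 0.295, v̄ = (0.36+0.56)/2 = 0.46 → q = 0.94×0.295×0.46 = 0.1276 m³/s
Panel 3-4: Δb = 0.99 m, d̄ = (0.34+0.23)/2 = 0.285, v̄ = (0.56+0.43)/2 = 0.495 → q = 0.99×0.285×0.495 = 0.1397 m³/s
Panel 4-5: Δb = 0.45 m, d̄ = (0.23+0.09)/2 = 0.16, v̄ = (0.43+0.27)/2 = 0.35 → q = 0.45×0.16×0.35 = 0.02520 m³/s
Q = Σ q = 0.3316 m³/s

0.332 m³/s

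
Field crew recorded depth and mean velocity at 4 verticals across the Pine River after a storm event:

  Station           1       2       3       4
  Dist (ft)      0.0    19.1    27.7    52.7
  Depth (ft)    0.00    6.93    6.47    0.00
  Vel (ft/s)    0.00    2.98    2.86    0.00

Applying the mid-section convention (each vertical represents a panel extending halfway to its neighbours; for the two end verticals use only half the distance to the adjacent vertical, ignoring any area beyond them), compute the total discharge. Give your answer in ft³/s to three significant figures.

597 ft³/s

w_2 = (27.7 − 0.0)/2 = 13.85 ft; q_2 = 2.98 × 6.93 × 13.85 = 286.0 ft³/s
w_3 = (52.7 − 19.1)/2 = 16.8 ft; q_3 = 2.86 × 6.47 × 16.8 = 310.9 ft³/s
Stations 1, 4 contribute zero (depth or velocity is 0).
Q = Σ qᵢ = 596.9 ft³/s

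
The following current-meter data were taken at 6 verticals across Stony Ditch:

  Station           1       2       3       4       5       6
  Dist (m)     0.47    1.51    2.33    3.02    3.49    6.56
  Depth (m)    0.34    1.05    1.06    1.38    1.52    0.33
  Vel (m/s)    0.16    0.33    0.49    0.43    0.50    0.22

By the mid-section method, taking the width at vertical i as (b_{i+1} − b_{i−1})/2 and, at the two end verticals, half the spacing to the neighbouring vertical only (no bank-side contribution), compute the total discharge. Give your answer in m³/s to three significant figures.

w_1 = (1.51 − 0.47)/2 = 0.52 m; q_1 = 0.16 × 0.34 × 0.52 = 0.02829 m³/s
w_2 = (2.33 − 0.47)/2 = 0.93 m; q_2 = 0.33 × 1.05 × 0.93 = 0.3222 m³/s
w_3 = (3.02 − 1.51)/2 = 0.755 m; q_3 = 0.49 × 1.06 × 0.755 = 0.3921 m³/s
w_4 = (3.49 − 2.33)/2 = 0.58 m; q_4 = 0.43 × 1.38 × 0.58 = 0.3442 m³/s
w_5 = (6.56 − 3.02)/2 = 1.77 m; q_5 = 0.50 × 1.52 × 1.77 = 1.345 m³/s
w_6 = (6.56 − 3.49)/2 = 1.535 m; q_6 = 0.22 × 0.33 × 1.535 = 0.1114 m³/s
Q = Σ qᵢ = 2.543 m³/s

2.54 m³/s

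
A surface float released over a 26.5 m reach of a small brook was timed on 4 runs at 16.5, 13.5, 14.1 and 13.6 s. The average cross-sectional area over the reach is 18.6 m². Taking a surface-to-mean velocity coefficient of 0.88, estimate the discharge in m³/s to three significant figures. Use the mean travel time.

t̄ = (16.5 + 13.5 + 14.1 + 13.6) / 4 = 14.425 s
v_surface = L / t̄ = 26.5 / 14.425 = 1.837 m/s
v_mean = 0.88 × 1.837 = 1.617 m/s
Q = A × v_mean = 18.6 × 1.617 = 30.07 m³/s

30.1 m³/s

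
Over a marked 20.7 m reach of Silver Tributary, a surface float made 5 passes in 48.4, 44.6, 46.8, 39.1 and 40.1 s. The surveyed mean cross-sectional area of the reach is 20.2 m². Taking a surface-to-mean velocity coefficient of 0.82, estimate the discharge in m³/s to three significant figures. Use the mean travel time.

t̄ = (48.4 + 44.6 + 46.8 + 39.1 + 40.1) / 5 = 43.8 s
v_surface = L / t̄ = 20.7 / 43.8 = 0.4726 m/s
v_mean = 0.82 × 0.4726 = 0.3875 m/s
Q = A × v_mean = 20.2 × 0.3875 = 7.828 m³/s

7.83 m³/s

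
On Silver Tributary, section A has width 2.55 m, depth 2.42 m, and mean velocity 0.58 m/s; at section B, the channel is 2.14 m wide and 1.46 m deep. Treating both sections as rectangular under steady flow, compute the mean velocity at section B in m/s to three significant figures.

1.15 m/s

Q = A₁V₁ = (2.55×2.42) × 0.58 = 3.579 m³/s
A₂ = 2.14 × 1.46 = 3.124 m²
V₂ = Q/A₂ = 3.579/3.124 = 1.146 m/s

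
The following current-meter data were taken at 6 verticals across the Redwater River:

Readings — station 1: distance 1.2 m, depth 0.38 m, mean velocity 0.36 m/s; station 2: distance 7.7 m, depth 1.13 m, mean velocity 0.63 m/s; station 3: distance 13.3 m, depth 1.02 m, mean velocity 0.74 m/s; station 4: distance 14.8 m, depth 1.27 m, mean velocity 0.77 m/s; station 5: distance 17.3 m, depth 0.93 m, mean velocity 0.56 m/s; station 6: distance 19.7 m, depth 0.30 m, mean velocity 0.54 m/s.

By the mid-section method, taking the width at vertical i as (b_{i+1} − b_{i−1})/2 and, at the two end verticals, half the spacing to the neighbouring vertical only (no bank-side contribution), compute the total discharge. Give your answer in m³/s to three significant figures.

10.9 m³/s

w_1 = (7.7 − 1.2)/2 = 3.25 m; q_1 = 0.36 × 0.38 × 3.25 = 0.4446 m³/s
w_2 = (13.3 − 1.2)/2 = 6.05 m; q_2 = 0.63 × 1.13 × 6.05 = 4.307 m³/s
w_3 = (14.8 − 7.7)/2 = 3.55 m; q_3 = 0.74 × 1.02 × 3.55 = 2.680 m³/s
w_4 = (17.3 − 13.3)/2 = 2 m; q_4 = 0.77 × 1.27 × 2 = 1.956 m³/s
w_5 = (19.7 − 14.8)/2 = 2.45 m; q_5 = 0.56 × 0.93 × 2.45 = 1.276 m³/s
w_6 = (19.7 − 17.3)/2 = 1.2 m; q_6 = 0.54 × 0.30 × 1.2 = 0.1944 m³/s
Q = Σ qᵢ = 10.86 m³/s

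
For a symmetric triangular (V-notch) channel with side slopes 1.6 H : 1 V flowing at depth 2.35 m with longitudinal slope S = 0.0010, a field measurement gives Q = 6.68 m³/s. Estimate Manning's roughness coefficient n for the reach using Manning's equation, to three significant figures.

A = z·y² = 1.6×2.35² = 8.836 m²
P = 2y√(1+z²) = 2×2.35×√(1+1.6²) = 8.868 m
R = A/P = 8.836/8.868 = 0.9964 m
n = (1/Q)·A·R^(2/3)·S^(1/2) = (1/6.68) × 8.836 × 0.9976 × 0.03162 = 0.04173

0.0417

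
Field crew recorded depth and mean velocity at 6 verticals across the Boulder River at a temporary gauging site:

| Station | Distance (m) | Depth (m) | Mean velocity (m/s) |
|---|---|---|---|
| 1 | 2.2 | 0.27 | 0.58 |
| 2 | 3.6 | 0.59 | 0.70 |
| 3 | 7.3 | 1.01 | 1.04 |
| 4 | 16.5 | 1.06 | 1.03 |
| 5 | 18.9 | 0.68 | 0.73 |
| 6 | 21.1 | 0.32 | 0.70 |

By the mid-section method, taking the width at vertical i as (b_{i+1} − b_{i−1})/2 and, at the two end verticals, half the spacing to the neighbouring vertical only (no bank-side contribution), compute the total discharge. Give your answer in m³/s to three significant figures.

w_1 = (3.6 − 2.2)/2 = 0.7 m; q_1 = 0.58 × 0.27 × 0.7 = 0.1096 m³/s
w_2 = (7.3 − 2.2)/2 = 2.55 m; q_2 = 0.70 × 0.59 × 2.55 = 1.053 m³/s
w_3 = (16.5 − 3.6)/2 = 6.45 m; q_3 = 1.04 × 1.01 × 6.45 = 6.775 m³/s
w_4 = (18.9 − 7.3)/2 = 5.8 m; q_4 = 1.03 × 1.06 × 5.8 = 6.332 m³/s
w_5 = (21.1 − 16.5)/2 = 2.3 m; q_5 = 0.73 × 0.68 × 2.3 = 1.142 m³/s
w_6 = (21.1 − 18.9)/2 = 1.1 m; q_6 = 0.70 × 0.32 × 1.1 = 0.2464 m³/s
Q = Σ qᵢ = 15.66 m³/s

15.7 m³/s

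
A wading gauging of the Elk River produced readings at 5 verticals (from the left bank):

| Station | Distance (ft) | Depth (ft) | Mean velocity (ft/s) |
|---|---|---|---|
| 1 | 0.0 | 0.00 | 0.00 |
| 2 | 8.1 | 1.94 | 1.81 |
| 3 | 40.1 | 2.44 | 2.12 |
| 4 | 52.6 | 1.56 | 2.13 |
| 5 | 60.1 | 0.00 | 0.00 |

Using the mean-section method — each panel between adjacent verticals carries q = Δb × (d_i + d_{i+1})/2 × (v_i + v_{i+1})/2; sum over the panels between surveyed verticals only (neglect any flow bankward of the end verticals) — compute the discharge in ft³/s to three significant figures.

204 ft³/s

Panel 1-2: Δb = 8.1 ft, d̄ = (0.00+1.94)/2 = 0.97, v̄ = (0.00+1.81)/2 = 0.905 → q = 8.1×0.97×0.905 = 7.111 ft³/s
Panel 2-3: Δb = 32 ft, d̄ = (1.94+2.44)/2 = 2.19, v̄ = (1.81+2.12)/2 = 1.965 → q = 32×2.19×1.965 = 137.7 ft³/s
Panel 3-4: Δb = 12.5 ft, d̄ = (2.44+1.56)/2 = 2, v̄ = (2.12+2.13)/2 = 2.125 → q = 12.5×2×2.125 = 53.13 ft³/s
Panel 4-5: Δb = 7.5 ft, d̄ = (1.56+0.00)/2 = 0.78, v̄ = (2.13+0.00)/2 = 1.065 → q = 7.5×0.78×1.065 = 6.230 ft³/s
Q = Σ q = 204.2 ft³/s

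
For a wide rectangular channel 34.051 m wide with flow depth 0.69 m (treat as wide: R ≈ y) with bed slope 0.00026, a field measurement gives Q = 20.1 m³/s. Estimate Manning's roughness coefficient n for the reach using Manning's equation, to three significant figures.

0.0147

A = b·y = 34.051 × 0.69 = 23.50 m²
Wide channel: R ≈ y = 0.69 m
n = (1/Q)·A·R^(2/3)·S^(1/2) = (1/20.1) × 23.50 × 0.7808 × 0.01612 = 0.01472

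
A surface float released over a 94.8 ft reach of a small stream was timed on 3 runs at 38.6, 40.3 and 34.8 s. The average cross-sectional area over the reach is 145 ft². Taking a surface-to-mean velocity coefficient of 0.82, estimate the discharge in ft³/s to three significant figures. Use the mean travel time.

297 ft³/s

t̄ = (38.6 + 40.3 + 34.8) / 3 = 37.9 s
v_surface = L / t̄ = 94.8 / 37.9 = 2.501 ft/s
v_mean = 0.82 × 2.501 = 2.051 ft/s
Q = A × v_mean = 145 × 2.051 = 297.4 ft³/s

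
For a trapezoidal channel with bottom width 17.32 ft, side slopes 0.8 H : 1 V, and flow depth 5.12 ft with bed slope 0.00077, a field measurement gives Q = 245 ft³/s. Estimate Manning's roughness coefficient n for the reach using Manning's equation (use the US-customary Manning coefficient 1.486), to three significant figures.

0.0434

A = (b + z·y)·y = (17.32 + 0.8×5.12)×5.12 = 109.6 ft²
P = b + 2y√(1+z²) = 17.32 + 2×5.12×√(1+0.8²) = 30.43 ft
R = A/P = 109.6/30.43 = 3.603 ft
n = (1.486/Q)·A·R^(2/3)·S^(1/2) = (1.486/245) × 109.6 × 2.350 × 0.02775 = 0.04337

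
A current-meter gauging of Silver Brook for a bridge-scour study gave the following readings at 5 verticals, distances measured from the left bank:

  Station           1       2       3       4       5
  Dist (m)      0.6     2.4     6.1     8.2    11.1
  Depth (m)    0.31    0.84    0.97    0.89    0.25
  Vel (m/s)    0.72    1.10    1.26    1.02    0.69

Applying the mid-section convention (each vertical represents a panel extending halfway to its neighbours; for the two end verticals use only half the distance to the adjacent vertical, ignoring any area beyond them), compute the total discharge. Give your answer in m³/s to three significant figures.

w_1 = (2.4 − 0.6)/2 = 0.9 m; q_1 = 0.72 × 0.31 × 0.9 = 0.2009 m³/s
w_2 = (6.1 − 0.6)/2 = 2.75 m; q_2 = 1.10 × 0.84 × 2.75 = 2.541 m³/s
w_3 = (8.2 − 2.4)/2 = 2.9 m; q_3 = 1.26 × 0.97 × 2.9 = 3.544 m³/s
w_4 = (11.1 − 6.1)/2 = 2.5 m; q_4 = 1.02 × 0.89 × 2.5 = 2.270 m³/s
w_5 = (11.1 − 8.2)/2 = 1.45 m; q_5 = 0.69 × 0.25 × 1.45 = 0.2501 m³/s
Q = Σ qᵢ = 8.806 m³/s

8.81 m³/s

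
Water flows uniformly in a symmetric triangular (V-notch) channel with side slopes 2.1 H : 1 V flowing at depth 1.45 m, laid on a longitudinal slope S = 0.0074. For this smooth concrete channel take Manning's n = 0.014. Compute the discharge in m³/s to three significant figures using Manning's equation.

A = z·y² = 2.1×1.45² = 4.415 m²
P = 2y√(1+z²) = 2×1.45×√(1+2.1²) = 6.745 m
R = A/P = 4.415/6.745 = 0.6546 m
Q = (1/n)·A·R^(2/3)·S^(1/2) = (1/0.014) × 4.415 × 0.6546^(2/3) × 0.0074^(1/2) = 20.45 m³/s

20.5 m³/s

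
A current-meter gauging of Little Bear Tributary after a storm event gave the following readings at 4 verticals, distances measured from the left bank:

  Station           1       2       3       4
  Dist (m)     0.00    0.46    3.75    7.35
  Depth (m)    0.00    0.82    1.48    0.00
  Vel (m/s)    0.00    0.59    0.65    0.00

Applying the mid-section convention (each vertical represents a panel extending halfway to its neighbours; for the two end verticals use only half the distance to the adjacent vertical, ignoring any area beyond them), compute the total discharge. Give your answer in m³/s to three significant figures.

w_2 = (3.75 − 0.00)/2 = 1.875 m; q_2 = 0.59 × 0.82 × 1.875 = 0.9071 m³/s
w_3 = (7.35 − 0.46)/2 = 3.445 m; q_3 = 0.65 × 1.48 × 3.445 = 3.314 m³/s
Stations 1, 4 contribute zero (depth or velocity is 0).
Q = Σ qᵢ = 4.221 m³/s

4.22 m³/s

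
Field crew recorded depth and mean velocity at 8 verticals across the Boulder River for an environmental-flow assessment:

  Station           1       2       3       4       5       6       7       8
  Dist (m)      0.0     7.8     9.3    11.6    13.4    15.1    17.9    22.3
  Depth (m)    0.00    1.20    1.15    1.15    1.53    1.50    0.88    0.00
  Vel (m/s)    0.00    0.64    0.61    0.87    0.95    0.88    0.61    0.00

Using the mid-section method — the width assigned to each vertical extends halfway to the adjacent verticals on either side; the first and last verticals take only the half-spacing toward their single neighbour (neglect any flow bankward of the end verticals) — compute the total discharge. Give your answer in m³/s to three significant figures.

w_2 = (9.3 − 0.0)/2 = 4.65 m; q_2 = 0.64 × 1.20 × 4.65 = 3.571 m³/s
w_3 = (11.6 − 7.8)/2 = 1.9 m; q_3 = 0.61 × 1.15 × 1.9 = 1.333 m³/s
w_4 = (13.4 − 9.3)/2 = 2.05 m; q_4 = 0.87 × 1.15 × 2.05 = 2.051 m³/s
w_5 = (15.1 − 11.6)/2 = 1.75 m; q_5 = 0.95 × 1.53 × 1.75 = 2.544 m³/s
w_6 = (17.9 − 13.4)/2 = 2.25 m; q_6 = 0.88 × 1.50 × 2.25 = 2.970 m³/s
w_7 = (22.3 − 15.1)/2 = 3.6 m; q_7 = 0.61 × 0.88 × 3.6 = 1.932 m³/s
Stations 1, 8 contribute zero (depth or velocity is 0).
Q = Σ qᵢ = 14.40 m³/s

14.4 m³/s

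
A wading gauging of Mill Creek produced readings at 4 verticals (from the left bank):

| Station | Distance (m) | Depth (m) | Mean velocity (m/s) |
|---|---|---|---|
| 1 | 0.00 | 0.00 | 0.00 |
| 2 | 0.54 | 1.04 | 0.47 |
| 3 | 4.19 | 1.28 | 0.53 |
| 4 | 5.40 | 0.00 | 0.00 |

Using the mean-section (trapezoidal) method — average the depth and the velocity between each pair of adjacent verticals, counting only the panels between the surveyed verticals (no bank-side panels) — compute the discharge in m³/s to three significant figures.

Panel 1-2: Δb = 0.54 m, d̄ = (0.00+1.04)/2 = 0.52, v̄ = (0.00+0.47)/2 = 0.235 → q = 0.54×0.52×0.235 = 0.06599 m³/s
Panel 2-3: Δb = 3.65 m, d̄ = (1.04+1.28)/2 = 1.16, v̄ = (0.47+0.53)/2 = 0.5 → q = 3.65×1.16×0.5 = 2.117 m³/s
Panel 3-4: Δb = 1.21 m, d̄ = (1.28+0.00)/2 = 0.64, v̄ = (0.53+0.00)/2 = 0.265 → q = 1.21×0.64×0.265 = 0.2052 m³/s
Q = Σ q = 2.388 m³/s

2.39 m³/s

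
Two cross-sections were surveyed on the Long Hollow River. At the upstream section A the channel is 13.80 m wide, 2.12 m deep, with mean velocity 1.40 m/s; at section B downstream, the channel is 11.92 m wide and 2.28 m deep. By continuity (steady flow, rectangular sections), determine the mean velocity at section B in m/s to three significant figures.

1.51 m/s

Q = A₁V₁ = (13.80×2.12) × 1.40 = 40.96 m³/s
A₂ = 11.92 × 2.28 = 27.18 m²
V₂ = Q/A₂ = 40.96/27.18 = 1.507 m/s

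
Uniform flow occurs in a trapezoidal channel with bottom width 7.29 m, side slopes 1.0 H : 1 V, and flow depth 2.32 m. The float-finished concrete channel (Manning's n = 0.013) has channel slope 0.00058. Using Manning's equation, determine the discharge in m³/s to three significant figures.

A = (b + z·y)·y = (7.29 + 1.0×2.32)×2.32 = 22.30 m²
P = b + 2y√(1+z²) = 7.29 + 2×2.32×√(1+1.0²) = 13.85 m
R = A/P = 22.30/13.85 = 1.610 m
Q = (1/n)·A·R^(2/3)·S^(1/2) = (1/0.013) × 22.30 × 1.610^(2/3) × 0.00058^(1/2) = 56.73 m³/s

56.7 m³/s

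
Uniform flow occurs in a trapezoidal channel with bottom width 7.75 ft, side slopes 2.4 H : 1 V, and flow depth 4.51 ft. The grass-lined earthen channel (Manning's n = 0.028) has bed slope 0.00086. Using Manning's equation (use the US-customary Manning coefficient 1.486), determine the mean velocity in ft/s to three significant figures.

A = (b + z·y)·y = (7.75 + 2.4×4.51)×4.51 = 83.77 ft²
P = b + 2y√(1+z²) = 7.75 + 2×4.51×√(1+2.4²) = 31.20 ft
R = A/P = 83.77/31.20 = 2.685 ft
Q = (1.486/n)·A·R^(2/3)·S^(1/2) = (1.486/0.028) × 83.77 × 2.685^(2/3) × 0.00086^(1/2) = 251.8 ft³/s
V = Q/A = 251.8/83.77 = 3.006 ft/s

3.01 ft/s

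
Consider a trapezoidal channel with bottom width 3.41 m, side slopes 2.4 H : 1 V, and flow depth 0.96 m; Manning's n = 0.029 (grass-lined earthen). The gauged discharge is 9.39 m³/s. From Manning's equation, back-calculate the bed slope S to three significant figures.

A = (b + z·y)·y = (3.41 + 2.4×0.96)×0.96 = 5.485 m²
P = b + 2y√(1+z²) = 3.41 + 2×0.96×√(1+2.4²) = 8.402 m
R = A/P = 5.485/8.402 = 0.6529 m
S = (Q·n / (1·A·R^(2/3)))² = (9.39×0.029 / (1×5.485×0.7526))² = 0.004351

0.00435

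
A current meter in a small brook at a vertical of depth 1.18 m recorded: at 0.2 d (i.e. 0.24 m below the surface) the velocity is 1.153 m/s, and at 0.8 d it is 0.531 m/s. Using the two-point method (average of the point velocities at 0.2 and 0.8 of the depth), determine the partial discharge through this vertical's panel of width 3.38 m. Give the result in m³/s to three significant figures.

v̄ = (1.153 + 0.531) / 2 = 0.8420 m/s
q = v̄ × d × w = 0.8420 × 1.18 × 3.38 = 3.358 m³/s

3.36 m³/s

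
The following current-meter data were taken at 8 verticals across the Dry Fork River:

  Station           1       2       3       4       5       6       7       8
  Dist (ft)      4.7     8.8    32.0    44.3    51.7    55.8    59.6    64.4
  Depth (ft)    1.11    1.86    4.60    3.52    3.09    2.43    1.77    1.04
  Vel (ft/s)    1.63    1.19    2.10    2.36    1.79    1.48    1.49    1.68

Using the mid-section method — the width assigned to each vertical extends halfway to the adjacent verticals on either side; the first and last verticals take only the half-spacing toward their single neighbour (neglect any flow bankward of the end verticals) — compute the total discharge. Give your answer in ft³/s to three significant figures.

349 ft³/s

w_1 = (8.8 − 4.7)/2 = 2.05 ft; q_1 = 1.63 × 1.11 × 2.05 = 3.709 ft³/s
w_2 = (32.0 − 4.7)/2 = 13.65 ft; q_2 = 1.19 × 1.86 × 13.65 = 30.21 ft³/s
w_3 = (44.3 − 8.8)/2 = 17.75 ft; q_3 = 2.10 × 4.60 × 17.75 = 171.5 ft³/s
w_4 = (51.7 − 32.0)/2 = 9.85 ft; q_4 = 2.36 × 3.52 × 9.85 = 81.83 ft³/s
w_5 = (55.8 − 44.3)/2 = 5.75 ft; q_5 = 1.79 × 3.09 × 5.75 = 31.80 ft³/s
w_6 = (59.6 − 51.7)/2 = 3.95 ft; q_6 = 1.48 × 2.43 × 3.95 = 14.21 ft³/s
w_7 = (64.4 − 55.8)/2 = 4.3 ft; q_7 = 1.49 × 1.77 × 4.3 = 11.34 ft³/s
w_8 = (64.4 − 59.6)/2 = 2.4 ft; q_8 = 1.68 × 1.04 × 2.4 = 4.193 ft³/s
Q = Σ qᵢ = 348.8 ft³/s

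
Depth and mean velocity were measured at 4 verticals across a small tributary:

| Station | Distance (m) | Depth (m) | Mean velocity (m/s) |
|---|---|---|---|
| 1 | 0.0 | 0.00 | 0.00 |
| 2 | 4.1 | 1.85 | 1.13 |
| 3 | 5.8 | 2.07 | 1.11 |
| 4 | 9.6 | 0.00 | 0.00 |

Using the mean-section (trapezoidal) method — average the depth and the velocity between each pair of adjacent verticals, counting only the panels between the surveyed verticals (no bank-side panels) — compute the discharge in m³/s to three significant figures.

8.06 m³/s

Panel 1-2: Δb = 4.1 m, d̄ = (0.00+1.85)/2 = 0.925, v̄ = (0.00+1.13)/2 = 0.565 → q = 4.1×0.925×0.565 = 2.143 m³/s
Panel 2-3: Δb = 1.7 m, d̄ = (1.85+2.07)/2 = 1.96, v̄ = (1.13+1.11)/2 = 1.12 → q = 1.7×1.96×1.12 = 3.732 m³/s
Panel 3-4: Δb = 3.8 m, d̄ = (2.07+0.00)/2 = 1.035, v̄ = (1.11+0.00)/2 = 0.555 → q = 3.8×1.035×0.555 = 2.183 m³/s
Q = Σ q = 8.057 m³/s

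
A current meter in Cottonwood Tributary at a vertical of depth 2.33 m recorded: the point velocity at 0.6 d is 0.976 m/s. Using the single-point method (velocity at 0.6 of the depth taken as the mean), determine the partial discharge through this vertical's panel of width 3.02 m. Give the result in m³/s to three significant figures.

v̄ = v₀.₆ = 0.976 m/s
q = v̄ × d × w = 0.9760 × 2.33 × 3.02 = 6.868 m³/s

6.87 m³/s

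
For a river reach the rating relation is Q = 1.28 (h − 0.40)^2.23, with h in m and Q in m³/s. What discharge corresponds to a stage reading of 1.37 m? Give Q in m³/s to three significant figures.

Q = 1.28 × (1.37 − 0.40)^2.23 = 1.28 × 0.97^2.23 = 1.196 m³/s

1.20 m³/s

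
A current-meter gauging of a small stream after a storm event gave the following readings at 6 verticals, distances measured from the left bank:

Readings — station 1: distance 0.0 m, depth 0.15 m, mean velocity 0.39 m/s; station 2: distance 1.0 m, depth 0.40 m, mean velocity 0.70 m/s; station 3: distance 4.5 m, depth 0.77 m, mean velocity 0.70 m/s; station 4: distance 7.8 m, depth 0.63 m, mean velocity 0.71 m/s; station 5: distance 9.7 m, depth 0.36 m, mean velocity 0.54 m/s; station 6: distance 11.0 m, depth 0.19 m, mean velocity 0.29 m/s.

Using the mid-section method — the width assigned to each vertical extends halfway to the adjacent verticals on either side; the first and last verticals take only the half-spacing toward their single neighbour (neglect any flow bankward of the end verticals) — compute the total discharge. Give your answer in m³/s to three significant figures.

w_1 = (1.0 − 0.0)/2 = 0.5 m; q_1 = 0.39 × 0.15 × 0.5 = 0.02925 m³/s
w_2 = (4.5 − 0.0)/2 = 2.25 m; q_2 = 0.70 × 0.40 × 2.25 = 0.6300 m³/s
w_3 = (7.8 − 1.0)/2 = 3.4 m; q_3 = 0.70 × 0.77 × 3.4 = 1.833 m³/s
w_4 = (9.7 − 4.5)/2 = 2.6 m; q_4 = 0.71 × 0.63 × 2.6 = 1.163 m³/s
w_5 = (11.0 − 7.8)/2 = 1.6 m; q_5 = 0.54 × 0.36 × 1.6 = 0.3110 m³/s
w_6 = (11.0 − 9.7)/2 = 0.65 m; q_6 = 0.29 × 0.19 × 0.65 = 0.03582 m³/s
Q = Σ qᵢ = 4.002 m³/s

4.00 m³/s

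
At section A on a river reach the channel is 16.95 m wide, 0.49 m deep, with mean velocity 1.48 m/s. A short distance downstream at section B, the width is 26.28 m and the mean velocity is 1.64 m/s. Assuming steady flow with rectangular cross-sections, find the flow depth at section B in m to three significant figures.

0.285 m

Q = A₁V₁ = (16.95×0.49) × 1.48 = 12.29 m³/s
d₂ = Q/(b₂ V₂) = 12.29/(26.28×1.64) = 0.2852 m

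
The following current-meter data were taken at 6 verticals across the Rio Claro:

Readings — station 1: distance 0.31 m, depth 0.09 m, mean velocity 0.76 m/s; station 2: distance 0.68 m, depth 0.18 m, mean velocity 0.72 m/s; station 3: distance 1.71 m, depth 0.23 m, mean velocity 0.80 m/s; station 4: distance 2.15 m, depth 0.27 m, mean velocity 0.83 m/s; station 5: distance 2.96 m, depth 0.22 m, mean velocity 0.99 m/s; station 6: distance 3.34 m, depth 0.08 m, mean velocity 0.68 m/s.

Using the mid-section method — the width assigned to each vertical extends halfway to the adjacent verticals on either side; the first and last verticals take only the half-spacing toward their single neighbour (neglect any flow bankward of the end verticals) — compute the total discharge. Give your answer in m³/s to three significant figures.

w_1 = (0.68 − 0.31)/2 = 0.185 m; q_1 = 0.76 × 0.09 × 0.185 = 0.01265 m³/s
w_2 = (1.71 − 0.31)/2 = 0.7 m; q_2 = 0.72 × 0.18 × 0.7 = 0.09072 m³/s
w_3 = (2.15 − 0.68)/2 = 0.735 m; q_3 = 0.80 × 0.23 × 0.735 = 0.1352 m³/s
w_4 = (2.96 − 1.71)/2 = 0.625 m; q_4 = 0.83 × 0.27 × 0.625 = 0.1401 m³/s
w_5 = (3.34 − 2.15)/2 = 0.595 m; q_5 = 0.99 × 0.22 × 0.595 = 0.1296 m³/s
w_6 = (3.34 − 2.96)/2 = 0.19 m; q_6 = 0.68 × 0.08 × 0.19 = 0.01034 m³/s
Q = Σ qᵢ = 0.5186 m³/s

0.519 m³/s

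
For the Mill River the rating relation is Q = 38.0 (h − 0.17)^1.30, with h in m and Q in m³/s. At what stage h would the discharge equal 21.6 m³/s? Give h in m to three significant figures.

h − h₀ = (Q/C)^(1/b) = (21.6/38.0)^(1/1.30) = 0.6476 m
h = 0.17 + 0.6476 = 0.8176 m

0.818 m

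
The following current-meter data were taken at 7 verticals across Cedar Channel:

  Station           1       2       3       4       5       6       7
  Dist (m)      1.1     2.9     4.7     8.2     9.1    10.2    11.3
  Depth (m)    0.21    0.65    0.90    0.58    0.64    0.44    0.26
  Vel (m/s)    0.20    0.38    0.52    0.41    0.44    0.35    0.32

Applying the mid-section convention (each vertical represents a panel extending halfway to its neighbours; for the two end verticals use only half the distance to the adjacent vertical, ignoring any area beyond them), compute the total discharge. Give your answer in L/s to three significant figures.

w_1 = (2.9 − 1.1)/2 = 0.9 m; q_1 = 0.20 × 0.21 × 0.9 = 0.03780 m³/s
w_2 = (4.7 − 1.1)/2 = 1.8 m; q_2 = 0.38 × 0.65 × 1.8 = 0.4446 m³/s
w_3 = (8.2 − 2.9)/2 = 2.65 m; q_3 = 0.52 × 0.90 × 2.65 = 1.240 m³/s
w_4 = (9.1 − 4.7)/2 = 2.2 m; q_4 = 0.41 × 0.58 × 2.2 = 0.5232 m³/s
w_5 = (10.2 − 8.2)/2 = 1 m; q_5 = 0.44 × 0.64 × 1 = 0.2816 m³/s
w_6 = (11.3 − 9.1)/2 = 1.1 m; q_6 = 0.35 × 0.44 × 1.1 = 0.1694 m³/s
w_7 = (11.3 − 10.2)/2 = 0.55 m; q_7 = 0.32 × 0.26 × 0.55 = 0.04576 m³/s
Q = Σ qᵢ = 2.743 m³/s
= 2.743 × 1000 = 2743 L/s

2740 L/s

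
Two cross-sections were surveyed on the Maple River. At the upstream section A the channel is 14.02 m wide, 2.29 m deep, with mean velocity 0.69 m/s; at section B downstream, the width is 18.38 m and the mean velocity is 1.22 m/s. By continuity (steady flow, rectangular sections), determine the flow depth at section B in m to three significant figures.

0.988 m

Q = A₁V₁ = (14.02×2.29) × 0.69 = 22.15 m³/s
d₂ = Q/(b₂ V₂) = 22.15/(18.38×1.22) = 0.9879 m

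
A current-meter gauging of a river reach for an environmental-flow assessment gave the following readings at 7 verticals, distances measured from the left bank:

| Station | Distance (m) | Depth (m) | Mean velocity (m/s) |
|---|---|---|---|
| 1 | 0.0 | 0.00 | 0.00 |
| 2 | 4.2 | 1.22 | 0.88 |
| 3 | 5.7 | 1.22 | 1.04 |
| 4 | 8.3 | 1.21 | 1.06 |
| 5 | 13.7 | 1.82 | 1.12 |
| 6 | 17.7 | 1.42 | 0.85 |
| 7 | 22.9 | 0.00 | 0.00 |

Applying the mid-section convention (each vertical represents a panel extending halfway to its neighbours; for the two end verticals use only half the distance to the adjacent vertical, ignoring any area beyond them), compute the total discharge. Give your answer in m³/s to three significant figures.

w_2 = (5.7 − 0.0)/2 = 2.85 m; q_2 = 0.88 × 1.22 × 2.85 = 3.060 m³/s
w_3 = (8.3 − 4.2)/2 = 2.05 m; q_3 = 1.04 × 1.22 × 2.05 = 2.601 m³/s
w_4 = (13.7 − 5.7)/2 = 4 m; q_4 = 1.06 × 1.21 × 4 = 5.130 m³/s
w_5 = (17.7 − 8.3)/2 = 4.7 m; q_5 = 1.12 × 1.82 × 4.7 = 9.580 m³/s
w_6 = (22.9 − 13.7)/2 = 4.6 m; q_6 = 0.85 × 1.42 × 4.6 = 5.552 m³/s
Stations 1, 7 contribute zero (depth or velocity is 0).
Q = Σ qᵢ = 25.92 m³/s

25.9 m³/s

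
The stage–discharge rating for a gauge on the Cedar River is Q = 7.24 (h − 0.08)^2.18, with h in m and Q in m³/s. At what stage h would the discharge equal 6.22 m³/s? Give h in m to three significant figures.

h − h₀ = (Q/C)^(1/b) = (6.22/7.24)^(1/2.18) = 0.9327 m
h = 0.08 + 0.9327 = 1.013 m

1.01 m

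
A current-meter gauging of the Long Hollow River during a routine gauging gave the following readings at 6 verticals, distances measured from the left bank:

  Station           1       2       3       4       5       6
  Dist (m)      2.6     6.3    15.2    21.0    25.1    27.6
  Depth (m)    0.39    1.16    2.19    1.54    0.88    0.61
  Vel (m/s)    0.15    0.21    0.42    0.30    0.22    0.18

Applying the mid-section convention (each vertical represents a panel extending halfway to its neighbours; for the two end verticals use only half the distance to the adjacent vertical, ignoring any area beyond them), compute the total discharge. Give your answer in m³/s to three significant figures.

w_1 = (6.3 − 2.6)/2 = 1.85 m; q_1 = 0.15 × 0.39 × 1.85 = 0.1082 m³/s
w_2 = (15.2 − 2.6)/2 = 6.3 m; q_2 = 0.21 × 1.16 × 6.3 = 1.535 m³/s
w_3 = (21.0 − 6.3)/2 = 7.35 m; q_3 = 0.42 × 2.19 × 7.35 = 6.761 m³/s
w_4 = (25.1 − 15.2)/2 = 4.95 m; q_4 = 0.30 × 1.54 × 4.95 = 2.287 m³/s
w_5 = (27.6 − 21.0)/2 = 3.3 m; q_5 = 0.22 × 0.88 × 3.3 = 0.6389 m³/s
w_6 = (27.6 − 25.1)/2 = 1.25 m; q_6 = 0.18 × 0.61 × 1.25 = 0.1373 m³/s
Q = Σ qᵢ = 11.47 m³/s

11.5 m³/s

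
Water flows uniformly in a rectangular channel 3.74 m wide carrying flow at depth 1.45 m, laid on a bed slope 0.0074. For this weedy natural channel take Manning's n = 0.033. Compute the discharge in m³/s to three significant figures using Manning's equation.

A = b·y = 3.74 × 1.45 = 5.423 m²
P = b + 2y = 3.74 + 2×1.45 = 6.640 m
R = A/P = 5.423/6.640 = 0.8167 m
Q = (1/n)·A·R^(2/3)·S^(1/2) = (1/0.033) × 5.423 × 0.8167^(2/3) × 0.0074^(1/2) = 12.35 m³/s

12.4 m³/s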